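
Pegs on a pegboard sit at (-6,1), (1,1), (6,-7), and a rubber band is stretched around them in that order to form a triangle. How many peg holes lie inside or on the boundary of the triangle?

By the shoelace formula, twice the signed area is |[(-6)·1 − 1·1] + [1·(-7) − 6·1] + [6·1 − (-6)·(-7)]| = 56, so the area is 28.
The number of boundary lattice points is Σ gcd(|Δx|,|Δy|) = gcd(7,0) + gcd(5,8) + gcd(12,8) = 7+1+4 = 12.
Pick's theorem gives I = A − B/2 + 1 = 28 − 12/2 + 1 = 23, so the closed region contains I + B = 23 + 12 = 35 lattice points.

35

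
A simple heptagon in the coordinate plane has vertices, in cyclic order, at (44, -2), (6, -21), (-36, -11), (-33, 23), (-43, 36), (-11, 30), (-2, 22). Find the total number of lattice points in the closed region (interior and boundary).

2597

By the shoelace formula, twice the signed area is |[44·(-21) − 6·(-2)] + [6·(-11) − (-36)·(-21)] + [(-36)·23 − (-33)·(-11)] + [(-33)·36 − (-43)·23] + [(-43)·30 − (-11)·36] + [(-11)·22 − (-2)·30] + [(-2)·(-2) − 44·22]| = 5164, so the area is 2582.
Along each edge there are gcd(|Δx|,|Δy|)+1 lattice points, so counting each shared vertex once the boundary has gcd(38,19) + gcd(42,10) + gcd(3,34) + gcd(10,13) + gcd(32,6) + gcd(9,8) + gcd(46,24) = 19+2+1+1+2+1+2 = 28.
Pick's theorem gives I = A − B/2 + 1 = 2582 − 28/2 + 1 = 2569, so the closed region contains I + B = 2569 + 28 = 2597 lattice points.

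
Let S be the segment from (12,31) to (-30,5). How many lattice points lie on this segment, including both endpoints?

3

The number of lattice points on a segment between lattice points is gcd(|Δx|,|Δy|) + 1 = gcd(42,26) + 1 = 2 + 1 = 3.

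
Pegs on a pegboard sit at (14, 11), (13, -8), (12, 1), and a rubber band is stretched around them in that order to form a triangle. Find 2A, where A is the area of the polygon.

By the shoelace formula, twice the signed area is |(14·(-8) − 13·11) + (13·1 − 12·(-8)) + (12·11 − 14·1)| = 28, so the area is 14.

28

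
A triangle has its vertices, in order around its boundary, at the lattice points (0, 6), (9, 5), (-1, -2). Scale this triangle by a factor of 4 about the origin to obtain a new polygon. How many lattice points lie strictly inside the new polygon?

579

Using the shoelace formula, 2A = |[0·5 − 9·6] + [9·(-2) − (-1)·5] + [(-1)·6 − 0·(-2)]| = 73, so the area is 73/2.
Summing gcd(|Δx|,|Δy|) over the edges gives the boundary count: gcd(9,1) + gcd(10,7) + gcd(1,8) = 1+1+1 = 3.
Scaling by 4 multiplies the area by 4² = 16 (so the new area is 584) and multiplies the boundary lattice-point count by 4, giving 12.
By Pick's theorem, the interior count of the dilated polygon is 584 − 12/2 + 1 = 579.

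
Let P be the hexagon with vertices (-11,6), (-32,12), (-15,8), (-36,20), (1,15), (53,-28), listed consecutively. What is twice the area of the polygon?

1401

By the shoelace formula, twice the signed area is |((-11)·12 − (-32)·6) + ((-32)·8 − (-15)·12) + ((-15)·20 − (-36)·8) + ((-36)·15 − 1·20) + (1·(-28) − 53·15) + (53·6 − (-11)·(-28))| = 1401, so the area is 700.5.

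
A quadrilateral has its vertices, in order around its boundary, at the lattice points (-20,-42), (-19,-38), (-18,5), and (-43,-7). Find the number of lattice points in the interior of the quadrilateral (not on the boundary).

By the shoelace formula, twice the signed area is |((-20)·(-38) − (-19)·(-42)) + ((-19)·5 − (-18)·(-38)) + ((-18)·(-7) − (-43)·5) + ((-43)·(-42) − (-20)·(-7))| = 1190, so the area is 595.
The number of boundary lattice points is Σ gcd(|Δx|,|Δy|) = gcd(1,4) + gcd(1,43) + gcd(25,12) + gcd(23,35) = 1+1+1+1 = 4.
Pick's theorem gives I = A − B/2 + 1 = 595 − 4/2 + 1 = 594.

594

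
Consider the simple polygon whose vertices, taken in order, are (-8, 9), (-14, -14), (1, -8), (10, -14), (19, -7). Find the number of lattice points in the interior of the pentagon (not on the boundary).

367

The shoelace formula gives twice the area as |((-8)·(-14) − (-14)·9) + ((-14)·(-8) − 1·(-14)) + (1·(-14) − 10·(-8)) + (10·(-7) − 19·(-14)) + (19·9 − (-8)·(-7))| = 741, so the area is 370.5.
Along each edge there are gcd(|Δx|,|Δy|)+1 lattice points, so counting each shared vertex once the boundary has gcd(6,23) + gcd(15,6) + gcd(9,6) + gcd(9,7) + gcd(27,16) = 1+3+3+1+1 = 9.
By Pick's theorem A = I + B/2 − 1, so I = 370.5 − 9/2 + 1 = 367.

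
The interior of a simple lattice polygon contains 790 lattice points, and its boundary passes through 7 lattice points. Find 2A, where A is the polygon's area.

1585

Pick's theorem states A = I + B/2 − 1, so A = 790 + 7/2 − 1 = 1585/2.
Hence 2A = 1585.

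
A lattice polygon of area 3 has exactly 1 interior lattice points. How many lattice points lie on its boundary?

Pick's theorem gives A = I + B/2 − 1, so B = 2(A − I + 1) = 2(3 − 1 + 1) = 6.

6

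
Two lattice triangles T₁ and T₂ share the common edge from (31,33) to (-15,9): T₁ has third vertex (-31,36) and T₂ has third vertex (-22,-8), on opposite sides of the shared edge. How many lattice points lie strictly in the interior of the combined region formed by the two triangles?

1119

The union is the simple quadrilateral with vertices (31,33), (-31,36), (-15,9), (-22,-8) in order.
The shoelace formula gives twice the area as |(31·36 − (-31)·33) + ((-31)·9 − (-15)·36) + ((-15)·(-8) − (-22)·9) + ((-22)·33 − 31·(-8))| = 2240, so the area is 1120.
Along each edge there are gcd(|Δx|,|Δy|)+1 lattice points, so counting each shared vertex once the boundary has gcd(62,3) + gcd(16,27) + gcd(7,17) + gcd(53,41) = 1+1+1+1 = 4.
By Pick's theorem I = A − B/2 + 1 = 1120 − 4/2 + 1 = 1119.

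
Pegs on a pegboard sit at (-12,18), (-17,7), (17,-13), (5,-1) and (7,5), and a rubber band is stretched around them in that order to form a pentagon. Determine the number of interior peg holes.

287

Using the shoelace formula, 2A = |[(-12)·7 − (-17)·18] + [(-17)·(-13) − 17·7] + [17·(-1) − 5·(-13)] + [5·5 − 7·(-1)] + [7·18 − (-12)·5]| = 590, so the area is 295.
Summing gcd(|Δx|,|Δy|) over the edges gives the boundary count: gcd(5,11) + gcd(34,20) + gcd(12,12) + gcd(2,6) + gcd(19,13) = 1+2+12+2+1 = 18.
By Pick's theorem A = I + B/2 − 1, so I = 295 − 18/2 + 1 = 287.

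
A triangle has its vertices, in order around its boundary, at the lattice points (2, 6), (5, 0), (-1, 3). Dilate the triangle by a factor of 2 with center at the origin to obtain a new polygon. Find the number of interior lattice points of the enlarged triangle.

Using the shoelace formula, 2A = |[2·0 − 5·6] + [5·3 − (-1)·0] + [(-1)·6 − 2·3]| = 27, so the area is 13.5.
Summing gcd(|Δx|,|Δy|) over the edges gives the boundary count: gcd(3,6) + gcd(6,3) + gcd(3,3) = 3+3+3 = 9.
Scaling by 2 multiplies the area by 2² = 4 (so the new area is 54) and multiplies the boundary lattice-point count by 2, giving 18.
By Pick's theorem, the interior count of the dilated polygon is 54 − 18/2 + 1 = 46.

46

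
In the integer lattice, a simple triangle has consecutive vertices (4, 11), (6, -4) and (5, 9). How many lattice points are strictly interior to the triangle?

5

Using the shoelace formula, 2A = |[4·(-4) − 6·11] + [6·9 − 5·(-4)] + [5·11 − 4·9]| = 11, so the area is 11/2.
Summing gcd(|Δx|,|Δy|) over the edges gives the boundary count: gcd(2,15) + gcd(1,13) + gcd(1,2) = 1+1+1 = 3.
By Pick's theorem A = I + B/2 − 1, so I = 11/2 − 3/2 + 1 = 5.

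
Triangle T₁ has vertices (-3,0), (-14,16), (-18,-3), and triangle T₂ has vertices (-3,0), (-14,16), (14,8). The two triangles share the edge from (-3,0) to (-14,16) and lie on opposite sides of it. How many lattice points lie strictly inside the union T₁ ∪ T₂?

The union is the simple quadrilateral with vertices (-3,0), (-18,-3), (-14,16), (14,8) in order.
By the shoelace formula, twice the signed area is |((-3)·(-3) − (-18)·0) + ((-18)·16 − (-14)·(-3)) + ((-14)·8 − 14·16) + (14·0 − (-3)·8)| = 633, so the area is 633/2.
Along each edge there are gcd(|Δx|,|Δy|)+1 lattice points, so counting each shared vertex once the boundary has gcd(15,3) + gcd(4,19) + gcd(28,8) + gcd(17,8) = 3+1+4+1 = 9.
By Pick's theorem I = A − B/2 + 1 = 633/2 − 9/2 + 1 = 313.

313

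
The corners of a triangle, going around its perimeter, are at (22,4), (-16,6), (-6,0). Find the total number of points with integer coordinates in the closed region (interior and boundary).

109

The shoelace formula gives twice the area as |[22·6 − (-16)·4] + [(-16)·0 − (-6)·6] + [(-6)·4 − 22·0]| = 208, so the area is 104.
Along each edge there are gcd(|Δx|,|Δy|)+1 lattice points, so counting each shared vertex once the boundary has gcd(38,2) + gcd(10,6) + gcd(28,4) = 2+2+4 = 8.
Pick's theorem gives I = A − B/2 + 1 = 104 − 8/2 + 1 = 101, so the closed region contains I + B = 101 + 8 = 109 lattice points.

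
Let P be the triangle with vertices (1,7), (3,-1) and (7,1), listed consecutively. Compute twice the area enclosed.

Using the shoelace formula, 2A = |(1·(-1) − 3·7) + (3·1 − 7·(-1)) + (7·7 − 1·1)| = 36, so the area is 18.

36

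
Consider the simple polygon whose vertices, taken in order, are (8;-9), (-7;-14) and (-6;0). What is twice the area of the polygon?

205

Using the shoelace formula, 2A = |[8·(-14) − (-7)·(-9)] + [(-7)·0 − (-6)·(-14)] + [(-6)·(-9) − 8·0]| = 205, so the area is 205/2.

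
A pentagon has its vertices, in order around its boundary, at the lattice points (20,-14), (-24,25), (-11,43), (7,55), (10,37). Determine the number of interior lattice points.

The shoelace formula gives twice the area as |[20·25 − (-24)·(-14)] + [(-24)·43 − (-11)·25] + [(-11)·55 − 7·43] + [7·37 − 10·55] + [10·(-14) − 20·37]| = 2670, so the area is 1335.
Along each edge there are gcd(|Δx|,|Δy|)+1 lattice points, so counting each shared vertex once the boundary has gcd(44,39) + gcd(13,18) + gcd(18,12) + gcd(3,18) + gcd(10,51) = 1+1+6+3+1 = 12.
By Pick's theorem A = I + B/2 − 1, so I = 1335 − 12/2 + 1 = 1330.

1330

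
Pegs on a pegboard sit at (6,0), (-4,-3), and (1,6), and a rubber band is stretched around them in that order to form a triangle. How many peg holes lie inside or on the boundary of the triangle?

40

Using the shoelace formula, 2A = |(6·(-3) − (-4)·0) + ((-4)·6 − 1·(-3)) + (1·0 − 6·6)| = 75, so the area is 37.5.
The number of boundary lattice points is Σ gcd(|Δx|,|Δy|) = gcd(10,3) + gcd(5,9) + gcd(5,6) = 1+1+1 = 3.
Pick's theorem gives I = A − B/2 + 1 = 37.5 − 3/2 + 1 = 37, so the closed region contains I + B = 37 + 3 = 40 lattice points.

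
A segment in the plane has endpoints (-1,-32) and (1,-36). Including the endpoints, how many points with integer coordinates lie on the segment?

The number of lattice points on a segment between lattice points is gcd(|Δx|,|Δy|) + 1 = gcd(2,4) + 1 = 2 + 1 = 3.

3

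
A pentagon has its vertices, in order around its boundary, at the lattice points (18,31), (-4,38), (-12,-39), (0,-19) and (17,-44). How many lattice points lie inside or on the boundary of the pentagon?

1650

The shoelace formula gives twice the area as |[18·38 − (-4)·31] + [(-4)·(-39) − (-12)·38] + [(-12)·(-19) − 0·(-39)] + [0·(-44) − 17·(-19)] + [17·31 − 18·(-44)]| = 3290, so the area is 1645.
Along each edge there are gcd(|Δx|,|Δy|)+1 lattice points, so counting each shared vertex once the boundary has gcd(22,7) + gcd(8,77) + gcd(12,20) + gcd(17,25) + gcd(1,75) = 1+1+4+1+1 = 8.
Pick's theorem gives I = A − B/2 + 1 = 1645 − 8/2 + 1 = 1642, so the closed region contains I + B = 1642 + 8 = 1650 lattice points.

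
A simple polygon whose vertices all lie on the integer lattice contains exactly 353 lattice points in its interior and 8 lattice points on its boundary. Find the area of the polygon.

Pick's theorem states A = I + B/2 − 1, so A = 353 + 8/2 − 1 = 356.

356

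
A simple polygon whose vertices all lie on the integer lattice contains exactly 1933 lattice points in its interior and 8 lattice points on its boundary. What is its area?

1936

By Pick's theorem, A = I + B/2 − 1 = 1933 + 8/2 − 1 = 1936.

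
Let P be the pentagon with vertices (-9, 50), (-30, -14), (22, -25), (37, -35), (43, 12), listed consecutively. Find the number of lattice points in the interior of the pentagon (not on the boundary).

3519

By the shoelace formula, twice the signed area is |[(-9)·(-14) − (-30)·50] + [(-30)·(-25) − 22·(-14)] + [22·(-35) − 37·(-25)] + [37·12 − 43·(-35)] + [43·50 − (-9)·12]| = 7046, so the area is 3523.
Along each edge there are gcd(|Δx|,|Δy|)+1 lattice points, so counting each shared vertex once the boundary has gcd(21,64) + gcd(52,11) + gcd(15,10) + gcd(6,47) + gcd(52,38) = 1+1+5+1+2 = 10.
By Pick's theorem A = I + B/2 − 1, so I = 3523 − 10/2 + 1 = 3519.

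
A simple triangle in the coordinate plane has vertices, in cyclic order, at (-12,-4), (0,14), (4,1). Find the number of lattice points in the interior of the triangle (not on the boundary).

111

Using the shoelace formula, 2A = |((-12)·14 − 0·(-4)) + (0·1 − 4·14) + (4·(-4) − (-12)·1)| = 228, so the area is 114.
The number of boundary lattice points is Σ gcd(|Δx|,|Δy|) = gcd(12,18) + gcd(4,13) + gcd(16,5) = 6+1+1 = 8.
Pick's theorem gives I = A − B/2 + 1 = 114 − 8/2 + 1 = 111.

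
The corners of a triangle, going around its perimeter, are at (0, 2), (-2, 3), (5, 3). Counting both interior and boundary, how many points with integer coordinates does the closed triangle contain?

9

By the shoelace formula, twice the signed area is |[0·3 − (-2)·2] + [(-2)·3 − 5·3] + [5·2 − 0·3]| = 7, so the area is 7/2.
The number of boundary lattice points is Σ gcd(|Δx|,|Δy|) = gcd(2,1) + gcd(7,0) + gcd(5,1) = 1+7+1 = 9.
Pick's theorem gives I = A − B/2 + 1 = 7/2 − 9/2 + 1 = 0, so the closed region contains I + B = 0 + 9 = 9 lattice points.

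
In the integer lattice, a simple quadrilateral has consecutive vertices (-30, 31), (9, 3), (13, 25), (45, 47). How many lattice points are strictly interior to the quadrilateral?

By the shoelace formula, twice the signed area is |[(-30)·3 − 9·31] + [9·25 − 13·3] + [13·47 − 45·25] + [45·31 − (-30)·47]| = 2108, so the area is 1054.
The number of boundary lattice points is Σ gcd(|Δx|,|Δy|) = gcd(39,28) + gcd(4,22) + gcd(32,22) + gcd(75,16) = 1+2+2+1 = 6.
By Pick's theorem A = I + B/2 − 1, so I = 1054 − 6/2 + 1 = 1052.

1052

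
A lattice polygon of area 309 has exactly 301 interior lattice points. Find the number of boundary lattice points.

Pick's theorem gives A = I + B/2 − 1, so B = 2(A − I + 1) = 2(309 − 301 + 1) = 18.

18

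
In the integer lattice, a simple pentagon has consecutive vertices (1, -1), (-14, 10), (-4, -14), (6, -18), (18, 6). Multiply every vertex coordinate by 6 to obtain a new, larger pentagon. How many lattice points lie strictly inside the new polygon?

Using the shoelace formula, 2A = |[1·10 − (-14)·(-1)] + [(-14)·(-14) − (-4)·10] + [(-4)·(-18) − 6·(-14)] + [6·6 − 18·(-18)] + [18·(-1) − 1·6]| = 724, so the area is 362.
Summing gcd(|Δx|,|Δy|) over the edges gives the boundary count: gcd(15,11) + gcd(10,24) + gcd(10,4) + gcd(12,24) + gcd(17,7) = 1+2+2+12+1 = 18.
Scaling by 6 multiplies the area by 6² = 36 (so the new area is 13032) and multiplies the boundary lattice-point count by 6, giving 108.
By Pick's theorem, the interior count of the dilated polygon is 13032 − 108/2 + 1 = 12979.

12979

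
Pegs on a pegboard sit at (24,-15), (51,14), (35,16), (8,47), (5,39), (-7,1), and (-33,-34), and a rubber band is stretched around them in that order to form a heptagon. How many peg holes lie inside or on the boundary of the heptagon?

Using the shoelace formula, 2A = |(24·14 − 51·(-15)) + (51·16 − 35·14) + (35·47 − 8·16) + (8·39 − 5·47) + (5·1 − (-7)·39) + ((-7)·(-34) − (-33)·1) + ((-33)·(-15) − 24·(-34))| = 4881, so the area is 2440.5.
Along each edge there are gcd(|Δx|,|Δy|)+1 lattice points, so counting each shared vertex once the boundary has gcd(27,29) + gcd(16,2) + gcd(27,31) + gcd(3,8) + gcd(12,38) + gcd(26,35) + gcd(57,19) = 1+2+1+1+2+1+19 = 27.
Pick's theorem gives I = A − B/2 + 1 = 2440.5 − 27/2 + 1 = 2428, so the closed region contains I + B = 2428 + 27 = 2455 lattice points.

2455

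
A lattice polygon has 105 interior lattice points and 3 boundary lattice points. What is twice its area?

Pick's theorem states A = I + B/2 − 1, so A = 105 + 3/2 − 1 = 211/2.
Hence 2A = 211.

211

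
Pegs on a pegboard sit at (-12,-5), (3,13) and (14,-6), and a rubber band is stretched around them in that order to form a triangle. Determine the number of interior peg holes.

240

Using the shoelace formula, 2A = |((-12)·13 − 3·(-5)) + (3·(-6) − 14·13) + (14·(-5) − (-12)·(-6))| = 483, so the area is 241.5.
Summing gcd(|Δx|,|Δy|) over the edges gives the boundary count: gcd(15,18) + gcd(11,19) + gcd(26,1) = 3+1+1 = 5.
Pick's theorem gives I = A − B/2 + 1 = 241.5 − 5/2 + 1 = 240.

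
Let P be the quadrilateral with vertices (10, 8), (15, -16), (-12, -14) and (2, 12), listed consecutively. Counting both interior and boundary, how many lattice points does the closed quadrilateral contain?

The shoelace formula gives twice the area as |[10·(-16) − 15·8] + [15·(-14) − (-12)·(-16)] + [(-12)·12 − 2·(-14)] + [2·8 − 10·12]| = 902, so the area is 451.
Summing gcd(|Δx|,|Δy|) over the edges gives the boundary count: gcd(5,24) + gcd(27,2) + gcd(14,26) + gcd(8,4) = 1+1+2+4 = 8.
Pick's theorem gives I = A − B/2 + 1 = 451 − 8/2 + 1 = 448, so the closed region contains I + B = 448 + 8 = 456 lattice points.

456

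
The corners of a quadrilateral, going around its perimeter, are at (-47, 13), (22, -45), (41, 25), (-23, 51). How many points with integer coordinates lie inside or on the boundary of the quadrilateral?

4498

By the shoelace formula, twice the signed area is |((-47)·(-45) − 22·13) + (22·25 − 41·(-45)) + (41·51 − (-23)·25) + ((-23)·13 − (-47)·51)| = 8988, so the area is 4494.
Summing gcd(|Δx|,|Δy|) over the edges gives the boundary count: gcd(69,58) + gcd(19,70) + gcd(64,26) + gcd(24,38) = 1+1+2+2 = 6.
Pick's theorem gives I = A − B/2 + 1 = 4494 − 6/2 + 1 = 4492, so the closed region contains I + B = 4492 + 6 = 4498 lattice points.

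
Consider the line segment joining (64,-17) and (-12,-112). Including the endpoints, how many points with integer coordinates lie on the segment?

The number of lattice points on a segment between lattice points is gcd(|Δx|,|Δy|) + 1 = gcd(76,95) + 1 = 19 + 1 = 20.

20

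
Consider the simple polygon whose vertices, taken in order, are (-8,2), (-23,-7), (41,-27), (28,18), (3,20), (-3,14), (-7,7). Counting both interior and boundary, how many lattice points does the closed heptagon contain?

1625

The shoelace formula gives twice the area as |((-8)·(-7) − (-23)·2) + ((-23)·(-27) − 41·(-7)) + (41·18 − 28·(-27)) + (28·20 − 3·18) + (3·14 − (-3)·20) + ((-3)·7 − (-7)·14) + ((-7)·2 − (-8)·7)| = 3231, so the area is 3231/2.
Along each edge there are gcd(|Δx|,|Δy|)+1 lattice points, so counting each shared vertex once the boundary has gcd(15,9) + gcd(64,20) + gcd(13,45) + gcd(25,2) + gcd(6,6) + gcd(4,7) + gcd(1,5) = 3+4+1+1+6+1+1 = 17.
Pick's theorem gives I = A − B/2 + 1 = 3231/2 − 17/2 + 1 = 1608, so the closed region contains I + B = 1608 + 17 = 1625 lattice points.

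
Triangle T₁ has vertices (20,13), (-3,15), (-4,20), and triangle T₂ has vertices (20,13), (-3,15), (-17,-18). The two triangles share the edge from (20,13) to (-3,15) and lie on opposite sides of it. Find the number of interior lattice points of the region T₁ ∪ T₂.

449

The union is the simple quadrilateral with vertices (20,13), (-4,20), (-3,15), (-17,-18) in order.
Using the shoelace formula, 2A = |(20·20 − (-4)·13) + ((-4)·15 − (-3)·20) + ((-3)·(-18) − (-17)·15) + ((-17)·13 − 20·(-18))| = 900, so the area is 450.
Summing gcd(|Δx|,|Δy|) over the edges gives the boundary count: gcd(24,7) + gcd(1,5) + gcd(14,33) + gcd(37,31) = 1+1+1+1 = 4.
By Pick's theorem I = A − B/2 + 1 = 450 − 4/2 + 1 = 449.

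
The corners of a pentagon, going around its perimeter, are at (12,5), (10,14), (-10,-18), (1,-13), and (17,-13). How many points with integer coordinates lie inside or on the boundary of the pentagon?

350

The shoelace formula gives twice the area as |[12·14 − 10·5] + [10·(-18) − (-10)·14] + [(-10)·(-13) − 1·(-18)] + [1·(-13) − 17·(-13)] + [17·5 − 12·(-13)]| = 675, so the area is 675/2.
The number of boundary lattice points is Σ gcd(|Δx|,|Δy|) = gcd(2,9) + gcd(20,32) + gcd(11,5) + gcd(16,0) + gcd(5,18) = 1+4+1+16+1 = 23.
Pick's theorem gives I = A − B/2 + 1 = 675/2 − 23/2 + 1 = 327, so the closed region contains I + B = 327 + 23 = 350 lattice points.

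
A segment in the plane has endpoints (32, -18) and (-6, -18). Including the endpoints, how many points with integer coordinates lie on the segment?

39

The number of lattice points on a segment between lattice points is gcd(|Δx|,|Δy|) + 1 = gcd(38,0) + 1 = 38 + 1 = 39.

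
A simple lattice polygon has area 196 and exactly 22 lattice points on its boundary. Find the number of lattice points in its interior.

Pick's theorem A = I + B/2 − 1 rearranges to I = A − B/2 + 1 = 196 − 22/2 + 1 = 186.

186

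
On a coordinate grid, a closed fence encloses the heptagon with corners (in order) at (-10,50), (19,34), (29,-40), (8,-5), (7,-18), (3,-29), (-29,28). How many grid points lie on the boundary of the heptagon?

14

Summing gcd(|Δx|,|Δy|) over the edges gives the boundary count: gcd(29,16) + gcd(10,74) + gcd(21,35) + gcd(1,13) + gcd(4,11) + gcd(32,57) + gcd(19,22) = 1+2+7+1+1+1+1 = 14.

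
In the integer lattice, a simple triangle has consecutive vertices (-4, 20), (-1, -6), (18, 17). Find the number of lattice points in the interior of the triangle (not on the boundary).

281

The shoelace formula gives twice the area as |[(-4)·(-6) − (-1)·20] + [(-1)·17 − 18·(-6)] + [18·20 − (-4)·17]| = 563, so the area is 281.5.
Summing gcd(|Δx|,|Δy|) over the edges gives the boundary count: gcd(3,26) + gcd(19,23) + gcd(22,3) = 1+1+1 = 3.
Pick's theorem gives I = A − B/2 + 1 = 281.5 − 3/2 + 1 = 281.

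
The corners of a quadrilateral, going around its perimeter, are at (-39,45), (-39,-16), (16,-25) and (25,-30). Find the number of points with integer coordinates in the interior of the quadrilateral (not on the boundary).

1824

The shoelace formula gives twice the area as |((-39)·(-16) − (-39)·45) + ((-39)·(-25) − 16·(-16)) + (16·(-30) − 25·(-25)) + (25·45 − (-39)·(-30))| = 3710, so the area is 1855.
Along each edge there are gcd(|Δx|,|Δy|)+1 lattice points, so counting each shared vertex once the boundary has gcd(0,61) + gcd(55,9) + gcd(9,5) + gcd(64,75) = 61+1+1+1 = 64.
Pick's theorem gives I = A − B/2 + 1 = 1855 − 64/2 + 1 = 1824.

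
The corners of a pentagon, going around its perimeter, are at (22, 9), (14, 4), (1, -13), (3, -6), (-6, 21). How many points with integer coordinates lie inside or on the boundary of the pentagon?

The shoelace formula gives twice the area as |[22·4 − 14·9] + [14·(-13) − 1·4] + [1·(-6) − 3·(-13)] + [3·21 − (-6)·(-6)] + [(-6)·9 − 22·21]| = 680, so the area is 340.
Along each edge there are gcd(|Δx|,|Δy|)+1 lattice points, so counting each shared vertex once the boundary has gcd(8,5) + gcd(13,17) + gcd(2,7) + gcd(9,27) + gcd(28,12) = 1+1+1+9+4 = 16.
Pick's theorem gives I = A − B/2 + 1 = 340 − 16/2 + 1 = 333, so the closed region contains I + B = 333 + 16 = 349 lattice points.

349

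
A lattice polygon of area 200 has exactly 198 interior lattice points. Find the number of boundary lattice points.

Pick's theorem gives A = I + B/2 − 1, so B = 2(A − I + 1) = 2(200 − 198 + 1) = 6.

6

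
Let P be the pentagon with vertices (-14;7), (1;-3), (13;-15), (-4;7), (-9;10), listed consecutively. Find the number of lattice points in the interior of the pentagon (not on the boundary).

86

The shoelace formula gives twice the area as |[(-14)·(-3) − 1·7] + [1·(-15) − 13·(-3)] + [13·7 − (-4)·(-15)] + [(-4)·10 − (-9)·7] + [(-9)·7 − (-14)·10]| = 190, so the area is 95.
Along each edge there are gcd(|Δx|,|Δy|)+1 lattice points, so counting each shared vertex once the boundary has gcd(15,10) + gcd(12,12) + gcd(17,22) + gcd(5,3) + gcd(5,3) = 5+12+1+1+1 = 20.
Pick's theorem gives I = A − B/2 + 1 = 95 − 20/2 + 1 = 86.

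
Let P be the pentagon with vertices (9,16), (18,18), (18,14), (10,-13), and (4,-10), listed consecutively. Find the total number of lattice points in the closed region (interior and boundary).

239

By the shoelace formula, twice the signed area is |[9·18 − 18·16] + [18·14 − 18·18] + [18·(-13) − 10·14] + [10·(-10) − 4·(-13)] + [4·16 − 9·(-10)]| = 466, so the area is 233.
Summing gcd(|Δx|,|Δy|) over the edges gives the boundary count: gcd(9,2) + gcd(0,4) + gcd(8,27) + gcd(6,3) + gcd(5,26) = 1+4+1+3+1 = 10.
Pick's theorem gives I = A − B/2 + 1 = 233 − 10/2 + 1 = 229, so the closed region contains I + B = 229 + 10 = 239 lattice points.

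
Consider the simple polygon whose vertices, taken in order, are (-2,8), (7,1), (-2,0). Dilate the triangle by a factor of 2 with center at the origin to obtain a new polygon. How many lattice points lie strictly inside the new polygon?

By the shoelace formula, twice the signed area is |((-2)·1 − 7·8) + (7·0 − (-2)·1) + ((-2)·8 − (-2)·0)| = 72, so the area is 36.
Summing gcd(|Δx|,|Δy|) over the edges gives the boundary count: gcd(9,7) + gcd(9,1) + gcd(0,8) = 1+1+8 = 10.
Scaling by 2 multiplies the area by 2² = 4 (so the new area is 144) and multiplies the boundary lattice-point count by 2, giving 20.
By Pick's theorem, the interior count of the dilated polygon is 144 − 20/2 + 1 = 135.

135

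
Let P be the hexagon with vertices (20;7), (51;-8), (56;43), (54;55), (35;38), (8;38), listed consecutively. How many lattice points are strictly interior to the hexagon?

1650

The shoelace formula gives twice the area as |[20·(-8) − 51·7] + [51·43 − 56·(-8)] + [56·55 − 54·43] + [54·38 − 35·55] + [35·38 − 8·38] + [8·7 − 20·38]| = 3331, so the area is 1665.5.
The number of boundary lattice points is Σ gcd(|Δx|,|Δy|) = gcd(31,15) + gcd(5,51) + gcd(2,12) + gcd(19,17) + gcd(27,0) + gcd(12,31) = 1+1+2+1+27+1 = 33.
By Pick's theorem A = I + B/2 − 1, so I = 1665.5 − 33/2 + 1 = 1650.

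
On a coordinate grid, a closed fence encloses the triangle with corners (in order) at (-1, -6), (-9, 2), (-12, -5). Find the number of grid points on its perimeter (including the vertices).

10

Along each edge there are gcd(|Δx|,|Δy|)+1 lattice points, so counting each shared vertex once the boundary has gcd(8,8) + gcd(3,7) + gcd(11,1) = 8+1+1 = 10.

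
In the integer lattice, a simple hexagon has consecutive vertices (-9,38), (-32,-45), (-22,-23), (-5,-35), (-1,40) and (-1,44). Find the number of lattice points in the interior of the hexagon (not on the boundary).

The shoelace formula gives twice the area as |((-9)·(-45) − (-32)·38) + ((-32)·(-23) − (-22)·(-45)) + ((-22)·(-35) − (-5)·(-23)) + ((-5)·40 − (-1)·(-35)) + ((-1)·44 − (-1)·40) + ((-1)·38 − (-9)·44)| = 2141, so the area is 2141/2.
Along each edge there are gcd(|Δx|,|Δy|)+1 lattice points, so counting each shared vertex once the boundary has gcd(23,83) + gcd(10,22) + gcd(17,12) + gcd(4,75) + gcd(0,4) + gcd(8,6) = 1+2+1+1+4+2 = 11.
Pick's theorem gives I = A − B/2 + 1 = 2141/2 − 11/2 + 1 = 1066.

1066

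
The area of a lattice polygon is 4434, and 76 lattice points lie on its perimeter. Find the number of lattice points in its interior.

Pick's theorem A = I + B/2 − 1 rearranges to I = A − B/2 + 1 = 4434 − 76/2 + 1 = 4397.

4397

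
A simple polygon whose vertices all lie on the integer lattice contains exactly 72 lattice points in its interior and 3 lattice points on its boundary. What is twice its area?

145

Pick's theorem states A = I + B/2 − 1, so A = 72 + 3/2 − 1 = 145/2.
Hence 2A = 145.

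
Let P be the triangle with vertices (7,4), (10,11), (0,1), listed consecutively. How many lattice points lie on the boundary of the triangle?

12

The number of boundary lattice points is Σ gcd(|Δx|,|Δy|) = gcd(3,7) + gcd(10,10) + gcd(7,3) = 1+10+1 = 12.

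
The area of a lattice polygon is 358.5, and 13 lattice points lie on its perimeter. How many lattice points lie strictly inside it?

Pick's theorem A = I + B/2 − 1 rearranges to I = A − B/2 + 1 = 358.5 − 13/2 + 1 = 353.

353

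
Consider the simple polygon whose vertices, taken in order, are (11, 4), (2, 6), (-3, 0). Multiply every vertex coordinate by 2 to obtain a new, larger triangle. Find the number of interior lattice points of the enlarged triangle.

125

By the shoelace formula, twice the signed area is |[11·6 − 2·4] + [2·0 − (-3)·6] + [(-3)·4 − 11·0]| = 64, so the area is 32.
The number of boundary lattice points is Σ gcd(|Δx|,|Δy|) = gcd(9,2) + gcd(5,6) + gcd(14,4) = 1+1+2 = 4.
Scaling by 2 multiplies the area by 2² = 4 (so the new area is 128) and multiplies the boundary lattice-point count by 2, giving 8.
By Pick's theorem, the interior count of the dilated polygon is 128 − 8/2 + 1 = 125.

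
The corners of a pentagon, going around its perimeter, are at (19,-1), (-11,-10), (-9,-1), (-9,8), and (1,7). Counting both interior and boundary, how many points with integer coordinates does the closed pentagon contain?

The shoelace formula gives twice the area as |(19·(-10) − (-11)·(-1)) + ((-11)·(-1) − (-9)·(-10)) + ((-9)·8 − (-9)·(-1)) + ((-9)·7 − 1·8) + (1·(-1) − 19·7)| = 566, so the area is 283.
The number of boundary lattice points is Σ gcd(|Δx|,|Δy|) = gcd(30,9) + gcd(2,9) + gcd(0,9) + gcd(10,1) + gcd(18,8) = 3+1+9+1+2 = 16.
Pick's theorem gives I = A − B/2 + 1 = 283 − 16/2 + 1 = 276, so the closed region contains I + B = 276 + 16 = 292 lattice points.

292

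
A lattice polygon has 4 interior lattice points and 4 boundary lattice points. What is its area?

5

By Pick's theorem, A = I + B/2 − 1 = 4 + 4/2 − 1 = 5.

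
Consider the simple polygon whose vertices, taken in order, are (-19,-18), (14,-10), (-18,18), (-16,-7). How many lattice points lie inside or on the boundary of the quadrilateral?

546

Using the shoelace formula, 2A = |[(-19)·(-10) − 14·(-18)] + [14·18 − (-18)·(-10)] + [(-18)·(-7) − (-16)·18] + [(-16)·(-18) − (-19)·(-7)]| = 1083, so the area is 541.5.
Summing gcd(|Δx|,|Δy|) over the edges gives the boundary count: gcd(33,8) + gcd(32,28) + gcd(2,25) + gcd(3,11) = 1+4+1+1 = 7.
Pick's theorem gives I = A − B/2 + 1 = 541.5 − 7/2 + 1 = 539, so the closed region contains I + B = 539 + 7 = 546 lattice points.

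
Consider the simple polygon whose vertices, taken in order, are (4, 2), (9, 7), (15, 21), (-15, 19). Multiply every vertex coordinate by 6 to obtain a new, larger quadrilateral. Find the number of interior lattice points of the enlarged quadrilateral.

10555

The shoelace formula gives twice the area as |[4·7 − 9·2] + [9·21 − 15·7] + [15·19 − (-15)·21] + [(-15)·2 − 4·19]| = 588, so the area is 294.
The number of boundary lattice points is Σ gcd(|Δx|,|Δy|) = gcd(5,5) + gcd(6,14) + gcd(30,2) + gcd(19,17) = 5+2+2+1 = 10.
Scaling by 6 multiplies the area by 6² = 36 (so the new area is 10584) and multiplies the boundary lattice-point count by 6, giving 60.
By Pick's theorem, the interior count of the dilated polygon is 10584 − 60/2 + 1 = 10555.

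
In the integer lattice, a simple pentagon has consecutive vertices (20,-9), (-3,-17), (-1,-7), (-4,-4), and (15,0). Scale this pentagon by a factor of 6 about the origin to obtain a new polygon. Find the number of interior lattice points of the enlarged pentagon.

8293

By the shoelace formula, twice the signed area is |[20·(-17) − (-3)·(-9)] + [(-3)·(-7) − (-1)·(-17)] + [(-1)·(-4) − (-4)·(-7)] + [(-4)·0 − 15·(-4)] + [15·(-9) − 20·0]| = 462, so the area is 231.
Along each edge there are gcd(|Δx|,|Δy|)+1 lattice points, so counting each shared vertex once the boundary has gcd(23,8) + gcd(2,10) + gcd(3,3) + gcd(19,4) + gcd(5,9) = 1+2+3+1+1 = 8.
Scaling by 6 multiplies the area by 6² = 36 (so the new area is 8316) and multiplies the boundary lattice-point count by 6, giving 48.
By Pick's theorem, the interior count of the dilated polygon is 8316 − 48/2 + 1 = 8293.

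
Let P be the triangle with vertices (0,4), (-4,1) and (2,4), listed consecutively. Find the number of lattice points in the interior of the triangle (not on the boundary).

1

Using the shoelace formula, 2A = |[0·1 − (-4)·4] + [(-4)·4 − 2·1] + [2·4 − 0·4]| = 6, so the area is 3.
Along each edge there are gcd(|Δx|,|Δy|)+1 lattice points, so counting each shared vertex once the boundary has gcd(4,3) + gcd(6,3) + gcd(2,0) = 1+3+2 = 6.
By Pick's theorem A = I + B/2 − 1, so I = 3 − 6/2 + 1 = 1.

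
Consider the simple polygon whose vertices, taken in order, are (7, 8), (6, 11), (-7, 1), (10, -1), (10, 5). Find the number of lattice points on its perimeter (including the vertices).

12

Along each edge there are gcd(|Δx|,|Δy|)+1 lattice points, so counting each shared vertex once the boundary has gcd(1,3) + gcd(13,10) + gcd(17,2) + gcd(0,6) + gcd(3,3) = 1+1+1+6+3 = 12.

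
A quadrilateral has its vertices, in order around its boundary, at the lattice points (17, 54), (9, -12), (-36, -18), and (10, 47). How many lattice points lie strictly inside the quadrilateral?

1522

Using the shoelace formula, 2A = |[17·(-12) − 9·54] + [9·(-18) − (-36)·(-12)] + [(-36)·47 − 10·(-18)] + [10·54 − 17·47]| = 3055, so the area is 3055/2.
Along each edge there are gcd(|Δx|,|Δy|)+1 lattice points, so counting each shared vertex once the boundary has gcd(8,66) + gcd(45,6) + gcd(46,65) + gcd(7,7) = 2+3+1+7 = 13.
By Pick's theorem A = I + B/2 − 1, so I = 3055/2 − 13/2 + 1 = 1522.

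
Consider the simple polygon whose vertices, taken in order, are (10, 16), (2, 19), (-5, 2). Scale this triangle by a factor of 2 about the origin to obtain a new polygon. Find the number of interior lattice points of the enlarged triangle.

The shoelace formula gives twice the area as |[10·19 − 2·16] + [2·2 − (-5)·19] + [(-5)·16 − 10·2]| = 157, so the area is 78.5.
The number of boundary lattice points is Σ gcd(|Δx|,|Δy|) = gcd(8,3) + gcd(7,17) + gcd(15,14) = 1+1+1 = 3.
Scaling by 2 multiplies the area by 2² = 4 (so the new area is 314) and multiplies the boundary lattice-point count by 2, giving 6.
By Pick's theorem, the interior count of the dilated polygon is 314 − 6/2 + 1 = 312.

312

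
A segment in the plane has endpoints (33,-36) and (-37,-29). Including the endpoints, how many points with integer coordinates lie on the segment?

8

The number of lattice points on a segment between lattice points is gcd(|Δx|,|Δy|) + 1 = gcd(70,7) + 1 = 7 + 1 = 8.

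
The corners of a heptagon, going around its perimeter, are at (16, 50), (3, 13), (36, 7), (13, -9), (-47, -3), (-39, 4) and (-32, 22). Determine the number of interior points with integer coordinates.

2119

The shoelace formula gives twice the area as |(16·13 − 3·50) + (3·7 − 36·13) + (36·(-9) − 13·7) + (13·(-3) − (-47)·(-9)) + ((-47)·4 − (-39)·(-3)) + ((-39)·22 − (-32)·4) + ((-32)·50 − 16·22)| = 4253, so the area is 4253/2.
Along each edge there are gcd(|Δx|,|Δy|)+1 lattice points, so counting each shared vertex once the boundary has gcd(13,37) + gcd(33,6) + gcd(23,16) + gcd(60,6) + gcd(8,7) + gcd(7,18) + gcd(48,28) = 1+3+1+6+1+1+4 = 17.
Pick's theorem gives I = A − B/2 + 1 = 4253/2 − 17/2 + 1 = 2119.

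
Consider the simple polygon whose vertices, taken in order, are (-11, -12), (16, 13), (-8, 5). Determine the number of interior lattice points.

The shoelace formula gives twice the area as |[(-11)·13 − 16·(-12)] + [16·5 − (-8)·13] + [(-8)·(-12) − (-11)·5]| = 384, so the area is 192.
Along each edge there are gcd(|Δx|,|Δy|)+1 lattice points, so counting each shared vertex once the boundary has gcd(27,25) + gcd(24,8) + gcd(3,17) = 1+8+1 = 10.
By Pick's theorem A = I + B/2 − 1, so I = 192 − 10/2 + 1 = 188.

188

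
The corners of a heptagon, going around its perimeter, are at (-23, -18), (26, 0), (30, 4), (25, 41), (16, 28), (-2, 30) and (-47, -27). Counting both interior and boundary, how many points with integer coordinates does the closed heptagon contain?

1994

Using the shoelace formula, 2A = |((-23)·0 − 26·(-18)) + (26·4 − 30·0) + (30·41 − 25·4) + (25·28 − 16·41) + (16·30 − (-2)·28) + ((-2)·(-27) − (-47)·30) + ((-47)·(-18) − (-23)·(-27))| = 3971, so the area is 1985.5.
Summing gcd(|Δx|,|Δy|) over the edges gives the boundary count: gcd(49,18) + gcd(4,4) + gcd(5,37) + gcd(9,13) + gcd(18,2) + gcd(45,57) + gcd(24,9) = 1+4+1+1+2+3+3 = 15.
Pick's theorem gives I = A − B/2 + 1 = 1985.5 − 15/2 + 1 = 1979, so the closed region contains I + B = 1979 + 15 = 1994 lattice points.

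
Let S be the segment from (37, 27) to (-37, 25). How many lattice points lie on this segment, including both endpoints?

The number of lattice points on a segment between lattice points is gcd(|Δx|,|Δy|) + 1 = gcd(74,2) + 1 = 2 + 1 = 3.

3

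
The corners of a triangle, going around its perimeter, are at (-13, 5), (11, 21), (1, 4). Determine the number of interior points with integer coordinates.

The shoelace formula gives twice the area as |((-13)·21 − 11·5) + (11·4 − 1·21) + (1·5 − (-13)·4)| = 248, so the area is 124.
Along each edge there are gcd(|Δx|,|Δy|)+1 lattice points, so counting each shared vertex once the boundary has gcd(24,16) + gcd(10,17) + gcd(14,1) = 8+1+1 = 10.
By Pick's theorem A = I + B/2 − 1, so I = 124 − 10/2 + 1 = 120.

120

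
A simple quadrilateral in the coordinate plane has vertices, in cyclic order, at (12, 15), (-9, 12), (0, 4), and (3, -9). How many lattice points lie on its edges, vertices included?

The number of boundary lattice points is Σ gcd(|Δx|,|Δy|) = gcd(21,3) + gcd(9,8) + gcd(3,13) + gcd(9,24) = 3+1+1+3 = 8.

8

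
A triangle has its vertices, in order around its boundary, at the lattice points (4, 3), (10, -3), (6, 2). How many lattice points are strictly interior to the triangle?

Using the shoelace formula, 2A = |(4·(-3) − 10·3) + (10·2 − 6·(-3)) + (6·3 − 4·2)| = 6, so the area is 3.
Along each edge there are gcd(|Δx|,|Δy|)+1 lattice points, so counting each shared vertex once the boundary has gcd(6,6) + gcd(4,5) + gcd(2,1) = 6+1+1 = 8.
Pick's theorem gives I = A − B/2 + 1 = 3 − 8/2 + 1 = 0.

0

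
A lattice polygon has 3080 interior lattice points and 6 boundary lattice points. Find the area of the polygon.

Pick's theorem states A = I + B/2 − 1, so A = 3080 + 6/2 − 1 = 3082.

3082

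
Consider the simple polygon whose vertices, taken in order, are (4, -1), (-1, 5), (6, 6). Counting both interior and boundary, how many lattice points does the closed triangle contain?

26

The shoelace formula gives twice the area as |[4·5 − (-1)·(-1)] + [(-1)·6 − 6·5] + [6·(-1) − 4·6]| = 47, so the area is 47/2.
Along each edge there are gcd(|Δx|,|Δy|)+1 lattice points, so counting each shared vertex once the boundary has gcd(5,6) + gcd(7,1) + gcd(2,7) = 1+1+1 = 3.
Pick's theorem gives I = A − B/2 + 1 = 47/2 − 3/2 + 1 = 23, so the closed region contains I + B = 23 + 3 = 26 lattice points.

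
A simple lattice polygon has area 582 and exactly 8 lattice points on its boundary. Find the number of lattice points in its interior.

Pick's theorem A = I + B/2 − 1 rearranges to I = A − B/2 + 1 = 582 − 8/2 + 1 = 579.

579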